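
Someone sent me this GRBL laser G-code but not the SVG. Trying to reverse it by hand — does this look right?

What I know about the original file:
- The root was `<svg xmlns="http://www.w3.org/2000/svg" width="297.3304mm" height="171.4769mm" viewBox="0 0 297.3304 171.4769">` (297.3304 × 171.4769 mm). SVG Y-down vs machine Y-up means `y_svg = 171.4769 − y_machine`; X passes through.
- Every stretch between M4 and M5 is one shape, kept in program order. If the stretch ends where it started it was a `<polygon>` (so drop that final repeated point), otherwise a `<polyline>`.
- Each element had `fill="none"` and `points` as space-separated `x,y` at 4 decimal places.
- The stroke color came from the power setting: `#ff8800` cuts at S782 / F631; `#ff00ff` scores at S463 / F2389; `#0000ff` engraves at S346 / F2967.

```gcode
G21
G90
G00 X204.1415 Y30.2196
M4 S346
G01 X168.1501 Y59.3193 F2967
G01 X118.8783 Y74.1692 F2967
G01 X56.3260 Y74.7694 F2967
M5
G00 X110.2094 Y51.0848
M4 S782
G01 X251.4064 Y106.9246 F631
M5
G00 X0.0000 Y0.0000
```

<svg xmlns="http://www.w3.org/2000/svg" width="297.3304mm" height="171.4769mm" viewBox="0 0 297.3304 171.4769">
  <polyline points="204.1415,141.2573 168.1501,112.1576 118.8783,97.3077 56.3260,96.7075" fill="none" stroke="#0000ff"/>
  <polyline points="110.2094,120.3921 251.4064,64.5523" fill="none" stroke="#ff8800"/>
</svg>

Each laser-on run becomes one SVG element. Flip Y back into SVG space with y_svg = 171.4769 − y_machine.

Run 1: S346 ⇒ engrave layer `#0000ff`. The run is open, so emit a `<polyline>` with points (Y-flipped): 204.1415,141.2573 168.1501,112.1576 118.8783,97.3077 56.3260,96.7075.

Run 2: the run's S782 means `#ff8800` (cut). The run is open, so emit a `<polyline>` with points (Y-flipped): 110.2094,120.3921 251.4064,64.5523.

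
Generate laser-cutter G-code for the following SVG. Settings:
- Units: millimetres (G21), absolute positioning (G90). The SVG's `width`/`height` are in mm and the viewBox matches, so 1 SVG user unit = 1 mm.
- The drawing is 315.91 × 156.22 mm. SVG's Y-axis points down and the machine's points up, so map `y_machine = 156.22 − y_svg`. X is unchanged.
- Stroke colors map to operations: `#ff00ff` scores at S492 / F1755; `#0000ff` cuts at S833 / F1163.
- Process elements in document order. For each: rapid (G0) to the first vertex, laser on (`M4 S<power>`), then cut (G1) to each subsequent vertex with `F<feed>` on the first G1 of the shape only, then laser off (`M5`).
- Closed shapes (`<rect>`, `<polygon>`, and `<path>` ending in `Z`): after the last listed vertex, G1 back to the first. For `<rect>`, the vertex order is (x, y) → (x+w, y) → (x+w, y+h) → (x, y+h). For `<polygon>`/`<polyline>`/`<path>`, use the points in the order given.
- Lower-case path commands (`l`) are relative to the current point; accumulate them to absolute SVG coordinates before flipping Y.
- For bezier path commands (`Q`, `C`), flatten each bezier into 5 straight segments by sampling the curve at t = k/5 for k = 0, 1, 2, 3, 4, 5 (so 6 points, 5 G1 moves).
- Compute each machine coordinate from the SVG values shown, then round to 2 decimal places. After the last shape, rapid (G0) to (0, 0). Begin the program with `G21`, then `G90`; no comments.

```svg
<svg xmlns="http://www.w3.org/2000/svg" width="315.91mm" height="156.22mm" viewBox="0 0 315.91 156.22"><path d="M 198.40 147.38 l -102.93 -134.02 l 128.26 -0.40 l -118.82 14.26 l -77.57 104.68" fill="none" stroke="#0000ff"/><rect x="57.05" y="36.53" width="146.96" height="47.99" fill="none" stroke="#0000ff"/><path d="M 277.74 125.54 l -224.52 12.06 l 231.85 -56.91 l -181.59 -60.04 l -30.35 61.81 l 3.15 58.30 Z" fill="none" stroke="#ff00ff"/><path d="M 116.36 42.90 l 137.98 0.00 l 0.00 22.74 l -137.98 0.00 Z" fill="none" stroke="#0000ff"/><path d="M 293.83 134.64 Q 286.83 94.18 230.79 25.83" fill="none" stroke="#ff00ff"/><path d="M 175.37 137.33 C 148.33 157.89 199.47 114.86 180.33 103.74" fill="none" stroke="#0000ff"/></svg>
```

G21
G90
G0 X198.40 Y8.84
M4 S833
G1 X95.47 Y142.86 F1163
G1 X223.73 Y143.26
G1 X104.91 Y129.00
G1 X27.34 Y24.32
M5
G0 X57.05 Y119.69
M4 S833
G1 X204.01 Y119.69 F1163
G1 X204.01 Y71.70
G1 X57.05 Y71.70
G1 X57.05 Y119.69
M5
G0 X277.74 Y30.68
M4 S492
G1 X53.22 Y18.62 F1755
G1 X285.07 Y75.53
G1 X103.48 Y135.57
G1 X73.13 Y73.76
G1 X76.28 Y15.46
G1 X277.74 Y30.68
M5
G0 X116.36 Y113.32
M4 S833
G1 X254.34 Y113.32 F1163
G1 X254.34 Y90.58
G1 X116.36 Y90.58
G1 X116.36 Y113.32
M5
G0 X293.83 Y21.58
M4 S492
G1 X289.07 Y38.88 F1755
G1 X280.38 Y58.41
G1 X267.78 Y80.17
G1 X251.24 Y104.17
G1 X230.79 Y130.39
M5
G0 X175.37 Y18.89
M4 S833
G1 X167.34 Y13.42 F1163
G1 X170.95 Y18.63
G1 X179.07 Y29.93
G1 X184.57 Y42.74
G1 X180.33 Y52.48
M5
G0 X0.00 Y0.00

viewBox `0 0 315.91 156.22` with mm width/height → 1 unit = 1 mm. Flip: y_m = 156.22 − y_svg.

**Shape 1** — `<path>` open polyline, stroke `#0000ff` → cut (S833, F1163). Machine vertices: (198.40,8.84) → (95.47,142.86) → (223.73,143.26) → (104.91,129.00) → (27.34,24.32). Open path.

**Shape 2** — `<rect>` rectangle, stroke `#0000ff` → cut (S833, F1163). Machine vertices: (57.05,119.69) → (204.01,119.69) → (204.01,71.70) → (57.05,71.70) → (57.05,119.69). Closed: final G1 returns to the first vertex.

**Shape 3** — `<path>` closed polygon, stroke `#ff00ff` → score (S492, F1755). Machine vertices: (277.74,30.68) → (53.22,18.62) → (285.07,75.53) → (103.48,135.57) → (73.13,73.76) → (76.28,15.46) → (277.74,30.68). Closed: final G1 returns to the first vertex.

**Shape 4** — `<path>` rectangle, stroke `#0000ff` → cut (S833, F1163). Machine vertices: (116.36,113.32) → (254.34,113.32) → (254.34,90.58) → (116.36,90.58) → (116.36,113.32). Closed: final G1 returns to the first vertex.

**Shape 5** — `<path>` quadratic bezier, stroke `#ff00ff` → score (S492, F1755). Control points (SVG): P0=(293.83,134.64), P1=(286.83,94.18), P2=(230.79,25.83); sampled at t=k/5. Machine vertices: (293.83,21.58) → (289.07,38.88) → (280.38,58.41) → (267.78,80.17) → (251.24,104.17) → (230.79,130.39). Open path.

**Shape 6** — `<path>` cubic bezier, stroke `#0000ff` → cut (S833, F1163). Control points (SVG): P0=(175.37,137.33), P1=(148.33,157.89), P2=(199.47,114.86), P3=(180.33,103.74); sampled at t=k/5. Machine vertices: (175.37,18.89) → (167.34,13.42) → (170.95,18.63) → (179.07,29.93) → (184.57,42.74) → (180.33,52.48). Open path.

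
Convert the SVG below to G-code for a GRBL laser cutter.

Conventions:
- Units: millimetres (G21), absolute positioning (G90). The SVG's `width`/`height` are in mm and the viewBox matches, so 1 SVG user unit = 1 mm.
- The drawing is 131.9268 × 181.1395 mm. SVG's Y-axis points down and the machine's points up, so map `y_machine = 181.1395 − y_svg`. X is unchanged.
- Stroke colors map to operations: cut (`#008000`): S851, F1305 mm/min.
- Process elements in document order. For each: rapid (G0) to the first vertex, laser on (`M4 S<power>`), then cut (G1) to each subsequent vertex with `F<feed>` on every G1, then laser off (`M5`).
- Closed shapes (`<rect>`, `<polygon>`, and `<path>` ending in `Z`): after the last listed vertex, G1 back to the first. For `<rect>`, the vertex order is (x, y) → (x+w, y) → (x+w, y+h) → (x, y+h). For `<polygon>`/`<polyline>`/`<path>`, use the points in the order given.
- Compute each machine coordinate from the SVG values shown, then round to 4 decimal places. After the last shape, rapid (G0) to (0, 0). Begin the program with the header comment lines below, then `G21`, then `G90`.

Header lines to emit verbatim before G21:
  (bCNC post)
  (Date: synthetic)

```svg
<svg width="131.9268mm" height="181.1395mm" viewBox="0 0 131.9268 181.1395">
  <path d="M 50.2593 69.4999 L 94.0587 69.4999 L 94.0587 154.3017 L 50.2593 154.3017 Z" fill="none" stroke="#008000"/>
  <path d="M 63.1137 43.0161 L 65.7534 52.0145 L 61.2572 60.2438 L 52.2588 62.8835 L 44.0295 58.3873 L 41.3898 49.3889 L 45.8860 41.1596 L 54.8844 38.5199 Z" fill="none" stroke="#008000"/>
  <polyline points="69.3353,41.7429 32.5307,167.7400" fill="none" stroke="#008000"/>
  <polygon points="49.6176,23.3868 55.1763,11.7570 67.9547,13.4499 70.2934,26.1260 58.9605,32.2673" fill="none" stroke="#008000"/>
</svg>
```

viewBox `0 0 131.9268 181.1395` with mm width/height → 1 unit = 1 mm. Flip: y_m = 181.1395 − y_svg.

**Shape 1** — `<path>` rectangle, stroke `#008000` → cut (S851, F1305). Machine vertices: (50.2593,111.6396) → (94.0587,111.6396) → (94.0587,26.8378) → (50.2593,26.8378) → (50.2593,111.6396). Closed: final G1 returns to the first vertex.

**Shape 2** — `<path>` regular polygon, stroke `#008000` → cut (S851, F1305). Machine vertices: (63.1137,138.1234) → (65.7534,129.1250) → (61.2572,120.8957) → (52.2588,118.2560) → (44.0295,122.7522) → (41.3898,131.7506) → (45.8860,139.9799) → (54.8844,142.6196) → (63.1137,138.1234). Closed: final G1 returns to the first vertex.

**Shape 3** — `<polyline>` line segment, stroke `#008000` → cut (S851, F1305). Machine vertices: (69.3353,139.3966) → (32.5307,13.3995). Open path.

**Shape 4** — `<polygon>` regular polygon, stroke `#008000` → cut (S851, F1305). Machine vertices: (49.6176,157.7527) → (55.1763,169.3825) → (67.9547,167.6896) → (70.2934,155.0135) → (58.9605,148.8722) → (49.6176,157.7527). Closed: final G1 returns to the first vertex.

(bCNC post)
(Date: synthetic)
G21
G90
G0 X50.2593 Y111.6396
M4 S851
G1 X94.0587 Y111.6396 F1305
G1 X94.0587 Y26.8378 F1305
G1 X50.2593 Y26.8378 F1305
G1 X50.2593 Y111.6396 F1305
M5
G0 X63.1137 Y138.1234
M4 S851
G1 X65.7534 Y129.1250 F1305
G1 X61.2572 Y120.8957 F1305
G1 X52.2588 Y118.2560 F1305
G1 X44.0295 Y122.7522 F1305
G1 X41.3898 Y131.7506 F1305
G1 X45.8860 Y139.9799 F1305
G1 X54.8844 Y142.6196 F1305
G1 X63.1137 Y138.1234 F1305
M5
G0 X69.3353 Y139.3966
M4 S851
G1 X32.5307 Y13.3995 F1305
M5
G0 X49.6176 Y157.7527
M4 S851
G1 X55.1763 Y169.3825 F1305
G1 X67.9547 Y167.6896 F1305
G1 X70.2934 Y155.0135 F1305
G1 X58.9605 Y148.8722 F1305
G1 X49.6176 Y157.7527 F1305
M5
G0 X0.0000 Y0.0000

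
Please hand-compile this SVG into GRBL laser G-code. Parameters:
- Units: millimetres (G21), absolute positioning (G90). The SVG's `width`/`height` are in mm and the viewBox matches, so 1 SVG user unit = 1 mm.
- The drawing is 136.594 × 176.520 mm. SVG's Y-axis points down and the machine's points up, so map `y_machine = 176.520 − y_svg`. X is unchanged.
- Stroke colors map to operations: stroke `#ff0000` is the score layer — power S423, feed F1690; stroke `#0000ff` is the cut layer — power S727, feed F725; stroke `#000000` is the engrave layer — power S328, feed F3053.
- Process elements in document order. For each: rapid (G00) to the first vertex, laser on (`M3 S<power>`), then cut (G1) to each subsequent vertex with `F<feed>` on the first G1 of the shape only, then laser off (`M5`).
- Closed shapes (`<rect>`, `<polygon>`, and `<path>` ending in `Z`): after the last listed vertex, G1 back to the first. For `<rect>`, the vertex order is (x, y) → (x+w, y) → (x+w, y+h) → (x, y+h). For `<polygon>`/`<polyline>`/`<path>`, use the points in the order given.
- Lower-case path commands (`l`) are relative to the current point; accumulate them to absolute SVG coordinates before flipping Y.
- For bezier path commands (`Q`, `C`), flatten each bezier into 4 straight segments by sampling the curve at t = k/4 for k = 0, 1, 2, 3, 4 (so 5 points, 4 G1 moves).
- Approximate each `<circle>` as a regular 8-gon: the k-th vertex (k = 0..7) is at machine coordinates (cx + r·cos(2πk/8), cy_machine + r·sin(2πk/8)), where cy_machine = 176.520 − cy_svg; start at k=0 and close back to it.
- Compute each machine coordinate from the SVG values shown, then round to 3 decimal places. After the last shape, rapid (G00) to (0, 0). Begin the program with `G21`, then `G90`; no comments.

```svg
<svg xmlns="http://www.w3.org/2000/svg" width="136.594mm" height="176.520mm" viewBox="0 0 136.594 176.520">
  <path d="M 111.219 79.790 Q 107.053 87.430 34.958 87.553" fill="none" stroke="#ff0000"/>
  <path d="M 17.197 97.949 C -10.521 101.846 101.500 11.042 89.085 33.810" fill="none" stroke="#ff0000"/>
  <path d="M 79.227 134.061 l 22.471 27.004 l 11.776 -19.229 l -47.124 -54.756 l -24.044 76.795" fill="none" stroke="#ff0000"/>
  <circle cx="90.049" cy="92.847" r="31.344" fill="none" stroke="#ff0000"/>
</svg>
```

viewBox `0 0 136.594 176.520` with mm width/height → 1 unit = 1 mm. Flip: y_m = 176.520 − y_svg.

**Shape 1** — `<path>` quadratic bezier, stroke `#ff0000` → score (S423, F1690). Control points (SVG): P0=(111.219,79.790), P1=(107.053,87.430), P2=(34.958,87.553); sampled at t=k/4. Machine vertices: (111.219,96.730) → (104.890,93.380) → (90.071,90.969) → (66.760,89.498) → (34.958,88.967). Open path.

**Shape 2** — `<path>` cubic bezier, stroke `#ff0000` → score (S423, F1690). Control points (SVG): P0=(17.197,97.949), P1=(-10.521,101.846), P2=(101.500,11.042), P3=(89.085,33.810); sampled at t=k/4. Machine vertices: (17.197,78.571) → (18.482,90.150) → (47.402,117.717) → (79.192,141.746) → (89.085,142.710). Open path.

**Shape 3** — `<path>` open polyline, stroke `#ff0000` → score (S423, F1690). Machine vertices: (79.227,42.459) → (101.698,15.455) → (113.474,34.684) → (66.350,89.440) → (42.306,12.645). Open path.

**Shape 4** — `<circle>` circle, stroke `#ff0000` → score (S423, F1690). Machine vertices: (121.393,83.673) → (112.213,105.837) → (90.049,115.017) → (67.885,105.837) → (58.705,83.673) → (67.885,61.509) → (90.049,52.329) → (112.213,61.509) → (121.393,83.673). Closed: final G1 returns to the first vertex.

G21
G90
G00 X111.219 Y96.730
M3 S423
G1 X104.890 Y93.380 F1690
G1 X90.071 Y90.969
G1 X66.760 Y89.498
G1 X34.958 Y88.967
M5
G00 X17.197 Y78.571
M3 S423
G1 X18.482 Y90.150 F1690
G1 X47.402 Y117.717
G1 X79.192 Y141.746
G1 X89.085 Y142.710
M5
G00 X79.227 Y42.459
M3 S423
G1 X101.698 Y15.455 F1690
G1 X113.474 Y34.684
G1 X66.350 Y89.440
G1 X42.306 Y12.645
M5
G00 X121.393 Y83.673
M3 S423
G1 X112.213 Y105.837 F1690
G1 X90.049 Y115.017
G1 X67.885 Y105.837
G1 X58.705 Y83.673
G1 X67.885 Y61.509
G1 X90.049 Y52.329
G1 X112.213 Y61.509
G1 X121.393 Y83.673
M5
G00 X0.000 Y0.000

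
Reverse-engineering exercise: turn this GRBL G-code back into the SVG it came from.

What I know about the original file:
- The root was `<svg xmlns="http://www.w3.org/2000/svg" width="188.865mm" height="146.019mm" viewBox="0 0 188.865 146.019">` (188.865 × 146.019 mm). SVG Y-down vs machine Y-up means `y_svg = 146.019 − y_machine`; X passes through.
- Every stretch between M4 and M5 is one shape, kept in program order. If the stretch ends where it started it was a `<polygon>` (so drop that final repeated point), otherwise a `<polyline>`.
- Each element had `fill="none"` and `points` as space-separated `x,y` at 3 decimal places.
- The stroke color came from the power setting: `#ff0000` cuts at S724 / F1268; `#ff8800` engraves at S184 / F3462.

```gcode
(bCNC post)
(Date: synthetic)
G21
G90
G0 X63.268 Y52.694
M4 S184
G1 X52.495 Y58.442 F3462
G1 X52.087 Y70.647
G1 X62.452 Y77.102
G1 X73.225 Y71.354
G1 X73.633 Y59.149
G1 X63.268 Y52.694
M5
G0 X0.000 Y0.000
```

y_svg = 146.019 − y_m. Every run uses S184, so all elements get stroke `#ff8800` (engrave).

[1] closed run; points: 63.268,93.325 52.495,87.577 52.087,75.372 62.452,68.917 73.225,74.665 73.633,86.870

<svg xmlns="http://www.w3.org/2000/svg" width="188.865mm" height="146.019mm" viewBox="0 0 188.865 146.019">
  <polygon points="63.268,93.325 52.495,87.577 52.087,75.372 62.452,68.917 73.225,74.665 73.633,86.870" fill="none" stroke="#ff8800"/>
</svg>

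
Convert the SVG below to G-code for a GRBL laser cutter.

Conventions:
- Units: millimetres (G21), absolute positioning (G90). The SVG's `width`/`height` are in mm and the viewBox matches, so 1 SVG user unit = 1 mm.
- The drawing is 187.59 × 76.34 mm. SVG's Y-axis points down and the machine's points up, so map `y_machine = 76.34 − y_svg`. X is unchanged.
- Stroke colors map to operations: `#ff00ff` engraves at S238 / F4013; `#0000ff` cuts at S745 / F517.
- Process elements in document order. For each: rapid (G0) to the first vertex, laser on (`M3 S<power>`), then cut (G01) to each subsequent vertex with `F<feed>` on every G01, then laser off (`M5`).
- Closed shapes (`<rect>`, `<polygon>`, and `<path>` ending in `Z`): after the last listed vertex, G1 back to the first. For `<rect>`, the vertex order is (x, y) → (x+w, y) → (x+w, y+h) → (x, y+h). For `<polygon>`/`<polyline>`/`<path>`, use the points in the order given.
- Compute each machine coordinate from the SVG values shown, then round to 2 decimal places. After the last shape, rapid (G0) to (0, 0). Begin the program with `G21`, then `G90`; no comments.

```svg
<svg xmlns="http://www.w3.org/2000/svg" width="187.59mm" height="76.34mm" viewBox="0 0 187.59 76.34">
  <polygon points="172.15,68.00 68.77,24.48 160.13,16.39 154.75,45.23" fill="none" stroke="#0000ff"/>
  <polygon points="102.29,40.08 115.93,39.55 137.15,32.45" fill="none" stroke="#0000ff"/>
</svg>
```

1 u = 1 mm; y_m = 76.34 − y.

[1] `<polygon>` closed polygon, #0000ff→cut S745 F517: (172.15,8.34) → (68.77,51.86) → (160.13,59.95) → (154.75,31.11) → (172.15,8.34) (closed)

[2] `<polygon>` closed polygon, #0000ff→cut S745 F517: (102.29,36.26) → (115.93,36.79) → (137.15,43.89) → (102.29,36.26) (closed)

G21
G90
G0 X172.15 Y8.34
M3 S745
G01 X68.77 Y51.86 F517
G01 X160.13 Y59.95 F517
G01 X154.75 Y31.11 F517
G01 X172.15 Y8.34 F517
M5
G0 X102.29 Y36.26
M3 S745
G01 X115.93 Y36.79 F517
G01 X137.15 Y43.89 F517
G01 X102.29 Y36.26 F517
M5
G0 X0.00 Y0.00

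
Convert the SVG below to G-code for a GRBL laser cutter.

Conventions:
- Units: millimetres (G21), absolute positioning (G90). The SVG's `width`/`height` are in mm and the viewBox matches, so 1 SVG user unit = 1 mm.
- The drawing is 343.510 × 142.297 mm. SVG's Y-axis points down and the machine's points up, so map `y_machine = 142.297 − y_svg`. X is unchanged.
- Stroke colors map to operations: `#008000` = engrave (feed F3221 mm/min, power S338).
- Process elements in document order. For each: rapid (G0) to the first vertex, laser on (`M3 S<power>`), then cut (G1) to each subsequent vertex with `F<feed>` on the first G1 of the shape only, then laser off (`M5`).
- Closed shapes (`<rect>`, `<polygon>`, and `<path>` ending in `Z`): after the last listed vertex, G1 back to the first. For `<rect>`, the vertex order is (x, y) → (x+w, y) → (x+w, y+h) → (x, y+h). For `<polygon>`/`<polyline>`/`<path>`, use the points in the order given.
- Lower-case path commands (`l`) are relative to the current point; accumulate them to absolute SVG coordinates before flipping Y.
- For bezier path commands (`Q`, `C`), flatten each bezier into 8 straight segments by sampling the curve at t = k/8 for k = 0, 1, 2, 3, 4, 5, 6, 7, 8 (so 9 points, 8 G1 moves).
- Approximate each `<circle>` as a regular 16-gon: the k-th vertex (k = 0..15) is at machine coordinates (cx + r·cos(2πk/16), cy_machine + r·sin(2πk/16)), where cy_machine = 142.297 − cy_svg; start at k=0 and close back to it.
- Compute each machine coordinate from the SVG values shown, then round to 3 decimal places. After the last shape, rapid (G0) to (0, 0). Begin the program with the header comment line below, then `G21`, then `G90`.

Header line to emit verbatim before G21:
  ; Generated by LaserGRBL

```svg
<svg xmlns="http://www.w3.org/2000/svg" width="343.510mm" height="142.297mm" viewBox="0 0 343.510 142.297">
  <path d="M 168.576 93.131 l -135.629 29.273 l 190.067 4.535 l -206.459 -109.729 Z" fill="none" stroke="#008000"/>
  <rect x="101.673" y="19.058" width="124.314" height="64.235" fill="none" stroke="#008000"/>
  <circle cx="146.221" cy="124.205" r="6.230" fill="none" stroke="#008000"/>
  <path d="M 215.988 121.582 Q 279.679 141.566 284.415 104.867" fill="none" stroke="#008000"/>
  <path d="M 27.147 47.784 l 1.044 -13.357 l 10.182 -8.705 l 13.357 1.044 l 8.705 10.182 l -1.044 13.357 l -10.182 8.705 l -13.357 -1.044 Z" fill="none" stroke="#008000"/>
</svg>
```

; Generated by LaserGRBL
G21
G90
G0 X168.576 Y49.166
M3 S338
G1 X32.947 Y19.893 F3221
G1 X223.014 Y15.358
G1 X16.555 Y125.087
G1 X168.576 Y49.166
M5
G0 X101.673 Y123.239
M3 S338
G1 X225.987 Y123.239 F3221
G1 X225.987 Y59.004
G1 X101.673 Y59.004
G1 X101.673 Y123.239
M5
G0 X152.451 Y18.092
M3 S338
G1 X151.977 Y20.476 F3221
G1 X150.626 Y22.497
G1 X148.605 Y23.848
G1 X146.221 Y24.322
G1 X143.837 Y23.848
G1 X141.816 Y22.497
G1 X140.465 Y20.476
G1 X139.991 Y18.092
G1 X140.465 Y15.708
G1 X141.816 Y13.687
G1 X143.837 Y12.336
G1 X146.221 Y11.862
G1 X148.605 Y12.336
G1 X150.626 Y13.687
G1 X151.977 Y15.708
G1 X152.451 Y18.092
M5
G0 X215.988 Y20.715
M3 S338
G1 X230.990 Y16.605 F3221
G1 X244.149 Y14.266
G1 X255.466 Y13.698
G1 X264.940 Y14.902
G1 X272.572 Y17.877
G1 X278.362 Y22.623
G1 X282.310 Y29.141
G1 X284.415 Y37.430
M5
G0 X27.147 Y94.513
M3 S338
G1 X28.191 Y107.870 F3221
G1 X38.373 Y116.575
G1 X51.730 Y115.531
G1 X60.435 Y105.349
G1 X59.391 Y91.992
G1 X49.209 Y83.287
G1 X35.852 Y84.331
G1 X27.147 Y94.513
M5
G0 X0.000 Y0.000

Since the viewBox matches the mm dimensions, user units are millimetres directly. The only transform is the Y-flip y_m = 142.297 − y_svg.

Shape 1 is a closed polygon drawn with `<path>`. Its stroke #008000 means engrave at S338, F3221. After flipping Y the toolpath is (168.576,49.166) → (32.947,19.893) → (223.014,15.358) → (16.555,125.087) → (168.576,49.166), returning to the start.

Shape 2 is a rectangle drawn with `<rect>`. Its stroke #008000 means engrave at S338, F3221. After flipping Y the toolpath is (101.673,123.239) → (225.987,123.239) → (225.987,59.004) → (101.673,59.004) → (101.673,123.239), returning to the start.

Shape 3 is a circle drawn with `<circle>`. Its stroke #008000 means engrave at S338, F3221. After flipping Y the toolpath is (152.451,18.092) → (151.977,20.476) → (150.626,22.497) → (148.605,23.848) → (146.221,24.322) → (143.837,23.848) → (141.816,22.497) → (140.465,20.476) → (139.991,18.092) → (140.465,15.708) → (141.816,13.687) → (143.837,12.336) → (146.221,11.862) → (148.605,12.336) → (150.626,13.687) → (151.977,15.708) → (152.451,18.092), returning to the start.

Shape 4 is a quadratic bezier drawn with `<path>`. Its stroke #008000 means engrave at S338, F3221. After flipping Y the toolpath is (215.988,20.715) → (230.990,16.605) → (244.149,14.266) → (255.466,13.698) → (264.940,14.902) → (272.572,17.877) → (278.362,22.623) → (282.310,29.141) → (284.415,37.430).

Shape 5 is a regular polygon drawn with `<path>`. Its stroke #008000 means engrave at S338, F3221. After flipping Y the toolpath is (27.147,94.513) → (28.191,107.870) → (38.373,116.575) → (51.730,115.531) → (60.435,105.349) → (59.391,91.992) → (49.209,83.287) → (35.852,84.331) → (27.147,94.513), returning to the start.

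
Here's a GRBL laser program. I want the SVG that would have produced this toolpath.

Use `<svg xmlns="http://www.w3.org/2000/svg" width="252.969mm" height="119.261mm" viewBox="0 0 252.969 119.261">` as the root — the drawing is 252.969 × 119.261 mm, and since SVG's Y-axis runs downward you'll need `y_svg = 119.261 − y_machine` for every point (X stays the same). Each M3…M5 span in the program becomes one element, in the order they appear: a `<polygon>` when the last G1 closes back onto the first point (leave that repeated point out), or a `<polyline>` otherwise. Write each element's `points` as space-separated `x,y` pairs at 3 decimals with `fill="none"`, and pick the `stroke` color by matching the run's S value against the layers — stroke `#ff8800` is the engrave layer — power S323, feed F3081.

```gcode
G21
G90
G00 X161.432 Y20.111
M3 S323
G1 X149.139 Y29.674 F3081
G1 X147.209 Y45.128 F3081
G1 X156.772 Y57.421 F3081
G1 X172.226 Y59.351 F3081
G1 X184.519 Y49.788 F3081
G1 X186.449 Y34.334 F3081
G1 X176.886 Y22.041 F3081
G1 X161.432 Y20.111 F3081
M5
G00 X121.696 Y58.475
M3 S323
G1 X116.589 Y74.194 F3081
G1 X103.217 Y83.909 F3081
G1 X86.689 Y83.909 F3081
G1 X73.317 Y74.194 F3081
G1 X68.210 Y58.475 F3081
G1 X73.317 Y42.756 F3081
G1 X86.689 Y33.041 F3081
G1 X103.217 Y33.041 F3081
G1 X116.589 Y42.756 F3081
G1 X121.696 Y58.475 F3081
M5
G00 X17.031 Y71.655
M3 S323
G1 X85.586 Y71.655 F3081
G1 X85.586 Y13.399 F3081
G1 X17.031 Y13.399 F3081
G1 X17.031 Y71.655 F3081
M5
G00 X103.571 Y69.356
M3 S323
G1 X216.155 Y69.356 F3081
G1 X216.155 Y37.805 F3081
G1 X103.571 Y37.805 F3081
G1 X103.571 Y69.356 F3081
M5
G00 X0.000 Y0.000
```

y_svg = 119.261 − y_m. Every run uses S323, so all elements get stroke `#ff8800` (engrave).

[1] closed run; points: 161.432,99.150 149.139,89.587 147.209,74.133 156.772,61.840 172.226,59.910 184.519,69.473 186.449,84.927 176.886,97.220

[2] closed run; points: 121.696,60.786 116.589,45.067 103.217,35.352 86.689,35.352 73.317,45.067 68.210,60.786 73.317,76.505 86.689,86.220 103.217,86.220 116.589,76.505

[3] closed run; points: 17.031,47.606 85.586,47.606 85.586,105.862 17.031,105.862

[4] closed run; points: 103.571,49.905 216.155,49.905 216.155,81.456 103.571,81.456

<svg xmlns="http://www.w3.org/2000/svg" width="252.969mm" height="119.261mm" viewBox="0 0 252.969 119.261">
  <polygon points="161.432,99.150 149.139,89.587 147.209,74.133 156.772,61.840 172.226,59.910 184.519,69.473 186.449,84.927 176.886,97.220" fill="none" stroke="#ff8800"/>
  <polygon points="121.696,60.786 116.589,45.067 103.217,35.352 86.689,35.352 73.317,45.067 68.210,60.786 73.317,76.505 86.689,86.220 103.217,86.220 116.589,76.505" fill="none" stroke="#ff8800"/>
  <polygon points="17.031,47.606 85.586,47.606 85.586,105.862 17.031,105.862" fill="none" stroke="#ff8800"/>
  <polygon points="103.571,49.905 216.155,49.905 216.155,81.456 103.571,81.456" fill="none" stroke="#ff8800"/>
</svg>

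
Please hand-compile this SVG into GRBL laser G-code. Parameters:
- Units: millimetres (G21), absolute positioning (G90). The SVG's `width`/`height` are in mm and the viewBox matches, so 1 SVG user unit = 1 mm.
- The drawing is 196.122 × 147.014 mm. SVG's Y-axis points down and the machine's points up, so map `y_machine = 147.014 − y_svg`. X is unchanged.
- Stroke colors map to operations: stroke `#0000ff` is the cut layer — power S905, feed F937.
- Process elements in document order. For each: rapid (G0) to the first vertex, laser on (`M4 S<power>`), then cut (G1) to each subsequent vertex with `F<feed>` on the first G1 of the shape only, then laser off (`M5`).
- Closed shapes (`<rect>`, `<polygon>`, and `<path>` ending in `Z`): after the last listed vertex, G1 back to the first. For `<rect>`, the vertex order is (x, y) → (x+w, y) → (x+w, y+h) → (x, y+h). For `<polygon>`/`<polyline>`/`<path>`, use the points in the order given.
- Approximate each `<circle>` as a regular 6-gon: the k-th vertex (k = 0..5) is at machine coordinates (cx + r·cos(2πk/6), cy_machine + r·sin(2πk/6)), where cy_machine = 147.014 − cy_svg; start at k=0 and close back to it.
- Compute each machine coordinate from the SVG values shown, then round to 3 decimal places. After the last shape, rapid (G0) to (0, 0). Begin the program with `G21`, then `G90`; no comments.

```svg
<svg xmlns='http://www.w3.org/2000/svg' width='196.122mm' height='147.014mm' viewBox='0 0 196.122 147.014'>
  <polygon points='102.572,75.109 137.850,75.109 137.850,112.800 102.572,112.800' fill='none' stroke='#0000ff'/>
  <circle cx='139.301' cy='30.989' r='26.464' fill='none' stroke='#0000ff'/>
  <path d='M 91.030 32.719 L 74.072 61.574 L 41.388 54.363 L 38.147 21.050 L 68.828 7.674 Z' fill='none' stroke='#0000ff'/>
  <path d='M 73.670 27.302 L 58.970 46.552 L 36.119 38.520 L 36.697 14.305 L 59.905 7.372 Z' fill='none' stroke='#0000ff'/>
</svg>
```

viewBox `0 0 196.122 147.014` with mm width/height → 1 unit = 1 mm. Flip: y_m = 147.014 − y_svg.

**Shape 1** — `<polygon>` rectangle, stroke `#0000ff` → cut (S905, F937). Machine vertices: (102.572,71.905) → (137.850,71.905) → (137.850,34.214) → (102.572,34.214) → (102.572,71.905). Closed: final G1 returns to the first vertex.

**Shape 2** — `<circle>` circle, stroke `#0000ff` → cut (S905, F937). Machine vertices: (165.765,116.025) → (152.533,138.943) → (126.069,138.943) → (112.837,116.025) → (126.069,93.107) → (152.533,93.107) → (165.765,116.025). Closed: final G1 returns to the first vertex.

**Shape 3** — `<path>` regular polygon, stroke `#0000ff` → cut (S905, F937). Machine vertices: (91.030,114.295) → (74.072,85.440) → (41.388,92.651) → (38.147,125.964) → (68.828,139.340) → (91.030,114.295). Closed: final G1 returns to the first vertex.

**Shape 4** — `<path>` regular polygon, stroke `#0000ff` → cut (S905, F937). Machine vertices: (73.670,119.712) → (58.970,100.462) → (36.119,108.494) → (36.697,132.709) → (59.905,139.642) → (73.670,119.712). Closed: final G1 returns to the first vertex.

G21
G90
G0 X102.572 Y71.905
M4 S905
G1 X137.850 Y71.905 F937
G1 X137.850 Y34.214
G1 X102.572 Y34.214
G1 X102.572 Y71.905
M5
G0 X165.765 Y116.025
M4 S905
G1 X152.533 Y138.943 F937
G1 X126.069 Y138.943
G1 X112.837 Y116.025
G1 X126.069 Y93.107
G1 X152.533 Y93.107
G1 X165.765 Y116.025
M5
G0 X91.030 Y114.295
M4 S905
G1 X74.072 Y85.440 F937
G1 X41.388 Y92.651
G1 X38.147 Y125.964
G1 X68.828 Y139.340
G1 X91.030 Y114.295
M5
G0 X73.670 Y119.712
M4 S905
G1 X58.970 Y100.462 F937
G1 X36.119 Y108.494
G1 X36.697 Y132.709
G1 X59.905 Y139.642
G1 X73.670 Y119.712
M5
G0 X0.000 Y0.000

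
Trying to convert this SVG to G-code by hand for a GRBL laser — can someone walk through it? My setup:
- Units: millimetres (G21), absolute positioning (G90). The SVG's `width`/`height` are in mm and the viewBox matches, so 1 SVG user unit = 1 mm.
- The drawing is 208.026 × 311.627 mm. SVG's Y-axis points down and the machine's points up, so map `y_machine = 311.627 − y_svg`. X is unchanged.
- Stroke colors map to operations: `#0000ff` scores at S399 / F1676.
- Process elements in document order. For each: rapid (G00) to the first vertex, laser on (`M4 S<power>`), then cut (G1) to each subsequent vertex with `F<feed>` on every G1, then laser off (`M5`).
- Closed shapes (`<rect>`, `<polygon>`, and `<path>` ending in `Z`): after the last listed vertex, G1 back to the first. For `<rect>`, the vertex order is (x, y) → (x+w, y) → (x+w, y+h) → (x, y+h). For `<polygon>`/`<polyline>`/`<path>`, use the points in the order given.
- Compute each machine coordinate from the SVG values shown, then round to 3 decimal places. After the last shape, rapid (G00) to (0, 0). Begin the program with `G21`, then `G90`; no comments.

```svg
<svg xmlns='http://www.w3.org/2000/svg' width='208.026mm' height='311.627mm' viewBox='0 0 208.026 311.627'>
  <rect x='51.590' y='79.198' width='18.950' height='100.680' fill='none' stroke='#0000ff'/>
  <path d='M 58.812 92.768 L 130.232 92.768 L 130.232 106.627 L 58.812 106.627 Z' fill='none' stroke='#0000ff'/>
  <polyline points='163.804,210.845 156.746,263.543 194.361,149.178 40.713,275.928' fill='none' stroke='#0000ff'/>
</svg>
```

G21
G90
G00 X51.590 Y232.429
M4 S399
G1 X70.540 Y232.429 F1676
G1 X70.540 Y131.749 F1676
G1 X51.590 Y131.749 F1676
G1 X51.590 Y232.429 F1676
M5
G00 X58.812 Y218.859
M4 S399
G1 X130.232 Y218.859 F1676
G1 X130.232 Y205.000 F1676
G1 X58.812 Y205.000 F1676
G1 X58.812 Y218.859 F1676
M5
G00 X163.804 Y100.782
M4 S399
G1 X156.746 Y48.084 F1676
G1 X194.361 Y162.449 F1676
G1 X40.713 Y35.699 F1676
M5
G00 X0.000 Y0.000

1 u = 1 mm; y_m = 311.627 − y.

[1] `<rect>` rectangle, #0000ff→score S399 F1676: (51.590,232.429) → (70.540,232.429) → (70.540,131.749) → (51.590,131.749) → (51.590,232.429) (closed)

[2] `<path>` rectangle, #0000ff→score S399 F1676: (58.812,218.859) → (130.232,218.859) → (130.232,205.000) → (58.812,205.000) → (58.812,218.859) (closed)

[3] `<polyline>` open polyline, #0000ff→score S399 F1676: (163.804,100.782) → (156.746,48.084) → (194.361,162.449) → (40.713,35.699)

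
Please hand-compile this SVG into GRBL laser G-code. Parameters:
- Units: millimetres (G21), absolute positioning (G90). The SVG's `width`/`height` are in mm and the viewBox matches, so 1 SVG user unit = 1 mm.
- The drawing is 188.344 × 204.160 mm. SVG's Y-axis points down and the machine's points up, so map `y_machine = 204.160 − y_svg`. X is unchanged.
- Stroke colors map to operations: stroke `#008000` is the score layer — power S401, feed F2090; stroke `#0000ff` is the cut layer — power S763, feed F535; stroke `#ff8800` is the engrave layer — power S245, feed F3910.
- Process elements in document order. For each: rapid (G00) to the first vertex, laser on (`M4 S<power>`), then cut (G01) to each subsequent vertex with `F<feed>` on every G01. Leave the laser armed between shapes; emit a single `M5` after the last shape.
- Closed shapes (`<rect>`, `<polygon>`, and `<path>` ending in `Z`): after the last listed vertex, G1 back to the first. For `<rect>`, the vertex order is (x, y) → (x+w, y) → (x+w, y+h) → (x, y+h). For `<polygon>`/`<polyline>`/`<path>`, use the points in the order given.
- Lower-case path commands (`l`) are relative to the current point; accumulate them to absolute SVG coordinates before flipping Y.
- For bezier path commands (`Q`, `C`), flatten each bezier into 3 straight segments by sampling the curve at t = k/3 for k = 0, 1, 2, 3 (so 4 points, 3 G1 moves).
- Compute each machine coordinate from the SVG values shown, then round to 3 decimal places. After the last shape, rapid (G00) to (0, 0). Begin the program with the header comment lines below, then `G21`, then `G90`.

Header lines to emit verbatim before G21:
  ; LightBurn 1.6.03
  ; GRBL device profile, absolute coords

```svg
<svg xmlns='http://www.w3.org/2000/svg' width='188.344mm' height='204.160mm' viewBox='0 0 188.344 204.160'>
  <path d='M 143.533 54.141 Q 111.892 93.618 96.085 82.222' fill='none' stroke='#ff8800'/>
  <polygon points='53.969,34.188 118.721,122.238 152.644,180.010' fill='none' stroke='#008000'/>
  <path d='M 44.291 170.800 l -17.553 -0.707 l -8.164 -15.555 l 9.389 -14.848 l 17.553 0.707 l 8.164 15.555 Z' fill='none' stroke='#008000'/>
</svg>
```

1 u = 1 mm; y_m = 204.160 − y.

[1] `<path>` quadratic bezier, #ff8800→engrave S245 F3910: (143.533,150.019) → (124.198,129.354) → (108.382,119.993) → (96.085,121.938)

[2] `<polygon>` closed polygon, #008000→score S401 F2090: (53.969,169.972) → (118.721,81.922) → (152.644,24.150) → (53.969,169.972) (closed)

[3] `<path>` regular polygon, #008000→score S401 F2090: (44.291,33.360) → (26.738,34.067) → (18.574,49.622) → (27.963,64.470) → (45.516,63.763) → (53.680,48.208) → (44.291,33.360) (closed)

; LightBurn 1.6.03
; GRBL device profile, absolute coords
G21
G90
G00 X143.533 Y150.019
M4 S245
G01 X124.198 Y129.354 F3910
G01 X108.382 Y119.993 F3910
G01 X96.085 Y121.938 F3910
G00 X53.969 Y169.972
M4 S401
G01 X118.721 Y81.922 F2090
G01 X152.644 Y24.150 F2090
G01 X53.969 Y169.972 F2090
G00 X44.291 Y33.360
M4 S401
G01 X26.738 Y34.067 F2090
G01 X18.574 Y49.622 F2090
G01 X27.963 Y64.470 F2090
G01 X45.516 Y63.763 F2090
G01 X53.680 Y48.208 F2090
G01 X44.291 Y33.360 F2090
M5
G00 X0.000 Y0.000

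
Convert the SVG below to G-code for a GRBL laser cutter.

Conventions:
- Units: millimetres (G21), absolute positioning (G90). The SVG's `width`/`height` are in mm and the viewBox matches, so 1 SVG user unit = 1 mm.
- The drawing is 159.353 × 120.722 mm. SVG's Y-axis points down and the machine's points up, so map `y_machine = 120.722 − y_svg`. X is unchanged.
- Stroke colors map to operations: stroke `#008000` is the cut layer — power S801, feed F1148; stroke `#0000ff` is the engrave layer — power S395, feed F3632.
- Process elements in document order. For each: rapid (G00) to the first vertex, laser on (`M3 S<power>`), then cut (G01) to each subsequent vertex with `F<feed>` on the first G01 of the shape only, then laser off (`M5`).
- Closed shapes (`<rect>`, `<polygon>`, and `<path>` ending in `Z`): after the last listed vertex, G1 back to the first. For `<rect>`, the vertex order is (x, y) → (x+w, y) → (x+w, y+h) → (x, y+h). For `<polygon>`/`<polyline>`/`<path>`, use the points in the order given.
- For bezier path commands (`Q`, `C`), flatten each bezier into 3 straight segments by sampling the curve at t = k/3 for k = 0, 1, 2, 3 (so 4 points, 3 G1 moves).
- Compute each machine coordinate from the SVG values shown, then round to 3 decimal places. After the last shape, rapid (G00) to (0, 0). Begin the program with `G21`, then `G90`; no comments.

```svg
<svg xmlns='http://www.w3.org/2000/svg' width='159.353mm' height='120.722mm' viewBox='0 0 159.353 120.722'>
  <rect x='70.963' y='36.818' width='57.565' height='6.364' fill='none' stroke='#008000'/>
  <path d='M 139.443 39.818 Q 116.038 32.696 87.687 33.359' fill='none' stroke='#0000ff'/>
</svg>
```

G21
G90
G00 X70.963 Y83.904
M3 S801
G01 X128.528 Y83.904 F1148
G01 X128.528 Y77.540
G01 X70.963 Y77.540
G01 X70.963 Y83.904
M5
G00 X139.443 Y80.904
M3 S395
G01 X123.290 Y84.787 F3632
G01 X106.038 Y86.940
G01 X87.687 Y87.363
M5
G00 X0.000 Y0.000

Since the viewBox matches the mm dimensions, user units are millimetres directly. The only transform is the Y-flip y_m = 120.722 − y_svg.

Shape 1 is a rectangle drawn with `<rect>`. Its stroke #008000 means cut at S801, F1148. After flipping Y the toolpath is (70.963,83.904) → (128.528,83.904) → (128.528,77.540) → (70.963,77.540) → (70.963,83.904), returning to the start.

Shape 2 is a quadratic bezier drawn with `<path>`. Its stroke #0000ff means engrave at S395, F3632. After flipping Y the toolpath is (139.443,80.904) → (123.290,84.787) → (106.038,86.940) → (87.687,87.363).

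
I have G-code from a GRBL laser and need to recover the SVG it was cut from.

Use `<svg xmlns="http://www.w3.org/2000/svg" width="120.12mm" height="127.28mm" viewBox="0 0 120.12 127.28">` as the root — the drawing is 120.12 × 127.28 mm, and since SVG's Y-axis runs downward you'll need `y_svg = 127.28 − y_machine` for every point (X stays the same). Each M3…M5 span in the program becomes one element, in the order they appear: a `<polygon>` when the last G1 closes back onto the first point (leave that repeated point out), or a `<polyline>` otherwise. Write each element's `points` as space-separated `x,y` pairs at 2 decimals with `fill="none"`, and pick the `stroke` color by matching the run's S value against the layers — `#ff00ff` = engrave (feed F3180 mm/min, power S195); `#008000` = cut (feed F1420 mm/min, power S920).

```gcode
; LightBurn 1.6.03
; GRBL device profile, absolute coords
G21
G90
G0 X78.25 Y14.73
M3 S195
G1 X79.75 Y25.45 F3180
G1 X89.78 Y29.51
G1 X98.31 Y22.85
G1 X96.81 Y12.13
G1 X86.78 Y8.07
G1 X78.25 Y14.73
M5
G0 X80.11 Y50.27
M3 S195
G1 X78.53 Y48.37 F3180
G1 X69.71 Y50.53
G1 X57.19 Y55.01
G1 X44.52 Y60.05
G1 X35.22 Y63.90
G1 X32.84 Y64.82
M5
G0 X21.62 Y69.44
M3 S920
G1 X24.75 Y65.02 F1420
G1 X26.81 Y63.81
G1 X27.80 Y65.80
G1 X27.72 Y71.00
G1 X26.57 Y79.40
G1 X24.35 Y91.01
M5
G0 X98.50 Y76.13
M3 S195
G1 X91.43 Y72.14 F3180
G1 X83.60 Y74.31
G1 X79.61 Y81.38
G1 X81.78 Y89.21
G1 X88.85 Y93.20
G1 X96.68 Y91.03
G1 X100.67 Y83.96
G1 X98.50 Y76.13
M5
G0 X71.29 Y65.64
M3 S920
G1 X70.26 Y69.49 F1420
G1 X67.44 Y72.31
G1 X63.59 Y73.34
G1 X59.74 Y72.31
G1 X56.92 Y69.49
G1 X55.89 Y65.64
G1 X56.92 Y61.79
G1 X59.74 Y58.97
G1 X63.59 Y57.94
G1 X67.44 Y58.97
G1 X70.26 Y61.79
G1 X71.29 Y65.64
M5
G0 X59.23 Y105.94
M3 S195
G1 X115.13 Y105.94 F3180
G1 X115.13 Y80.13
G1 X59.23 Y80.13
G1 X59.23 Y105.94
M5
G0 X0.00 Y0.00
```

y_svg = 127.28 − y_m.

[1] S195→`#ff00ff` (engrave); closed run; points: 78.25,112.55 79.75,101.83 89.78,97.77 98.31,104.43 96.81,115.15 86.78,119.21

[2] S195→`#ff00ff` (engrave); open run; points: 80.11,77.01 78.53,78.91 69.71,76.75 57.19,72.27 44.52,67.23 35.22,63.38 32.84,62.46

[3] S920→`#008000` (cut); open run; points: 21.62,57.84 24.75,62.26 26.81,63.47 27.80,61.48 27.72,56.28 26.57,47.88 24.35,36.27

[4] S195→`#ff00ff` (engrave); closed run; points: 98.50,51.15 91.43,55.14 83.60,52.97 79.61,45.90 81.78,38.07 88.85,34.08 96.68,36.25 100.67,43.32

[5] S920→`#008000` (cut); closed run; points: 71.29,61.64 70.26,57.79 67.44,54.97 63.59,53.94 59.74,54.97 56.92,57.79 55.89,61.64 56.92,65.49 59.74,68.31 63.59,69.34 67.44,68.31 70.26,65.49

[6] S195→`#ff00ff` (engrave); closed run; points: 59.23,21.34 115.13,21.34 115.13,47.15 59.23,47.15

<svg xmlns="http://www.w3.org/2000/svg" width="120.12mm" height="127.28mm" viewBox="0 0 120.12 127.28">
  <polygon points="78.25,112.55 79.75,101.83 89.78,97.77 98.31,104.43 96.81,115.15 86.78,119.21" fill="none" stroke="#ff00ff"/>
  <polyline points="80.11,77.01 78.53,78.91 69.71,76.75 57.19,72.27 44.52,67.23 35.22,63.38 32.84,62.46" fill="none" stroke="#ff00ff"/>
  <polyline points="21.62,57.84 24.75,62.26 26.81,63.47 27.80,61.48 27.72,56.28 26.57,47.88 24.35,36.27" fill="none" stroke="#008000"/>
  <polygon points="98.50,51.15 91.43,55.14 83.60,52.97 79.61,45.90 81.78,38.07 88.85,34.08 96.68,36.25 100.67,43.32" fill="none" stroke="#ff00ff"/>
  <polygon points="71.29,61.64 70.26,57.79 67.44,54.97 63.59,53.94 59.74,54.97 56.92,57.79 55.89,61.64 56.92,65.49 59.74,68.31 63.59,69.34 67.44,68.31 70.26,65.49" fill="none" stroke="#008000"/>
  <polygon points="59.23,21.34 115.13,21.34 115.13,47.15 59.23,47.15" fill="none" stroke="#ff00ff"/>
</svg>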